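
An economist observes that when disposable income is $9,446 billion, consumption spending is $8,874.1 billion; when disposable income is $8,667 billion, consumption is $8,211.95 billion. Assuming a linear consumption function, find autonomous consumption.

MPC = ΔC/ΔY = (8874.1 − 8211.95)/(9446 − 8667) = 662.15/779 = 0.85
a = C − MPC·Y = 8211.95 − 0.85(8667) = 8211.95 − 7366.95 = 845

a = 845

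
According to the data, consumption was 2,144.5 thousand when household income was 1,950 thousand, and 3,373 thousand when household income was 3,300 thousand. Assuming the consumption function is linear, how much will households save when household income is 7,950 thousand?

MPC = (3373 − 2144.5)/(3300 − 1950) = 1228.5/1350 = 0.91
a = 2144.5 − 0.91(1950) = 2144.5 − 1774.5 = 370
C = 370 + 0.91(7950) = 7604.5
S = 7950 − 7604.5 = 345.5

S = 345.5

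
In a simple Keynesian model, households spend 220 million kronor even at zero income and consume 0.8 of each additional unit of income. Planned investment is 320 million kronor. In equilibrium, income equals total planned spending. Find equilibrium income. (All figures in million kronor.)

Y = C + I = 220 + 0.8Y + 320
Y − 0.8Y = 540
0.2Y = 540, so Y = 540/0.2 = 2700

Y = 2700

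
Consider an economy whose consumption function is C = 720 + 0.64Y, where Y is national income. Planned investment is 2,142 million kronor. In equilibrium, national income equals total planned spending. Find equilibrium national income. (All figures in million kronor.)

Y = C + I = 720 + 0.64Y + 2142
Y − 0.64Y = 2862
0.36Y = 2862, so Y = 2862/0.36 = 7950

Y = 7950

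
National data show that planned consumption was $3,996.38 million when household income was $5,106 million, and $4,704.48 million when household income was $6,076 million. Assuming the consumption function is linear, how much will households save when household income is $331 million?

S = -179.63

MPC = (4704.48 − 3996.38)/(6076 − 5106) = 708.1/970 = 0.73
a = 3996.38 − 0.73(5106) = 3996.38 − 3727.38 = 269
C = 269 + 0.73(331) = 510.63
S = 331 − 510.63 = -179.63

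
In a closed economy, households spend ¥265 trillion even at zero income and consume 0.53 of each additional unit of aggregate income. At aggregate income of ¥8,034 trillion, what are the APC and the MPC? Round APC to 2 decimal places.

MPC = 0.53 (the slope of the consumption function)
C = 265 + 0.53(8034) = 4523.02, so APC = 4523.02/8034 = 0.56

APC = 0.56; MPC = 0.53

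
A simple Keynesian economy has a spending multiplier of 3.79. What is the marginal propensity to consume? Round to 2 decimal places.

MPC = 0.74

k = 1/(1 − MPC), so 1 − MPC = 1/k = 1/3.79 = 0.2639
MPC = 1 − 0.2639 = 0.74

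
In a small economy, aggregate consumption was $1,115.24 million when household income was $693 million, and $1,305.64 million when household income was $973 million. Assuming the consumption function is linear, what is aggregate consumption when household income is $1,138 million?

C = 1417.84

MPC = (1305.64 − 1115.24)/(973 − 693) = 190.4/280 = 0.68
a = 1115.24 − 0.68(693) = 1115.24 − 471.24 = 644
C = 644 + 0.68(1138) = 644 + 773.84 = 1417.84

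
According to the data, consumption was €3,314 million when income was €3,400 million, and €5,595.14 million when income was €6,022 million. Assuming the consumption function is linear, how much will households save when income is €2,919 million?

S = 23.47

MPC = (5595.14 − 3314)/(6022 − 3400) = 2281.14/2622 = 0.87
a = 3314 − 0.87(3400) = 3314 − 2958 = 356
C = 356 + 0.87(2919) = 2895.53
S = 2919 − 2895.53 = 23.47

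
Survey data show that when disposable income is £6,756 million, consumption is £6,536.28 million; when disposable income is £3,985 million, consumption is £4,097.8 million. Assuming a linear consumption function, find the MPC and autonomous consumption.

MPC = 0.88; a = 591

MPC = ΔC/ΔY = (6536.28 − 4097.8)/(6756 − 3985) = 2438.48/2771 = 0.88
a = C − MPC·Y = 4097.8 − 0.88(3985) = 4097.8 − 3506.8 = 591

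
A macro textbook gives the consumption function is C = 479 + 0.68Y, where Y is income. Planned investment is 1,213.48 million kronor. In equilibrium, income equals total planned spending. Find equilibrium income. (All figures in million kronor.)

Y = 5289

Y = C + I = 479 + 0.68Y + 1213.48
Y − 0.68Y = 1692.48
0.32Y = 1692.48, so Y = 1692.48/0.32 = 5289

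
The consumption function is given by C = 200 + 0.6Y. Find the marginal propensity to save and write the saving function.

MPS = 1 − MPC = 1 − 0.6 = 0.4
S = Y − C = -200 + 0.4Y

MPS = 0.4; S = -200 + 0.4Y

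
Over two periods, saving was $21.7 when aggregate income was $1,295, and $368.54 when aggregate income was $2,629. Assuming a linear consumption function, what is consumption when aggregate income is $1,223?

C = 1220.02

MPS = ΔS/ΔY = (368.54 − 21.7)/(2629 − 1295) = 346.84/1334 = 0.26
MPC = 1 − MPS = 0.74
Autonomous saving = 21.7 − 0.26(1295) = -315, so a = 315
C = 315 + 0.74(1223) = 315 + 905.02 = 1220.02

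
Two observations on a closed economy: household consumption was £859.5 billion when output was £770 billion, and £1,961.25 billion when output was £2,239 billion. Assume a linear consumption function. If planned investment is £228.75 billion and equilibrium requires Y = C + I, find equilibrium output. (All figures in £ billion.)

Y = 2043

MPC = (1961.25 − 859.5)/(2239 − 770) = 1101.75/1469 = 0.75
a = 859.5 − 0.75(770) = 282
Equilibrium: Y = 282 + 0.75Y + 228.75
0.25Y = 510.75, so Y = 510.75/0.25 = 2043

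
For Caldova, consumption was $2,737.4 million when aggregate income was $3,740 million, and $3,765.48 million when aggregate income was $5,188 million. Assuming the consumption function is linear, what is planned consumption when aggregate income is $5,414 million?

MPC = (3765.48 − 2737.4)/(5188 − 3740) = 1028.08/1448 = 0.71
a = 2737.4 − 0.71(3740) = 2737.4 − 2655.4 = 82
C = 82 + 0.71(5414) = 82 + 3843.94 = 3925.94

C = 3925.94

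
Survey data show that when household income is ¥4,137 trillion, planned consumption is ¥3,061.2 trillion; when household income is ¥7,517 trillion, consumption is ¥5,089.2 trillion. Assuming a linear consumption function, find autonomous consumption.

MPC = ΔC/ΔY = (5089.2 − 3061.2)/(7517 − 4137) = 2028/3380 = 0.6
a = C − MPC·Y = 3061.2 − 0.6(4137) = 3061.2 − 2482.2 = 579

a = 579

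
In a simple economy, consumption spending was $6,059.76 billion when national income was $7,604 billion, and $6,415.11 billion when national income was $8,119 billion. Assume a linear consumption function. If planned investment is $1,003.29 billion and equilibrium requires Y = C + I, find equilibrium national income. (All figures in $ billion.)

Y = 5859

MPC = (6415.11 − 6059.76)/(8119 − 7604) = 355.35/515 = 0.69
a = 6059.76 − 0.69(7604) = 813
Equilibrium: Y = 813 + 0.69Y + 1003.29
0.31Y = 1816.29, so Y = 1816.29/0.31 = 5859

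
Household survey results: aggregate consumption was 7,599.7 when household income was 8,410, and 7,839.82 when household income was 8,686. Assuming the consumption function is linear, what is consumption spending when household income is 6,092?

C = 5583.04

MPC = (7839.82 − 7599.7)/(8686 − 8410) = 240.12/276 = 0.87
a = 7599.7 − 0.87(8410) = 7599.7 − 7316.7 = 283
C = 283 + 0.87(6092) = 283 + 5300.04 = 5583.04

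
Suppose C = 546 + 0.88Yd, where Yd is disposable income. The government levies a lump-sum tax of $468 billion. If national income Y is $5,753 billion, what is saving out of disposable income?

S = 88.2

Yd = Y − T = 5753 − 468 = 5285
C = 546 + 0.88(5285) = 546 + 4650.8 = 5196.8
S = Yd − C = 5285 − 5196.8 = 88.2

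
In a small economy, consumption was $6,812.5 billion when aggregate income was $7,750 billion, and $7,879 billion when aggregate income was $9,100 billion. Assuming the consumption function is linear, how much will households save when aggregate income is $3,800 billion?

S = 108

MPC = (7879 − 6812.5)/(9100 − 7750) = 1066.5/1350 = 0.79
a = 6812.5 − 0.79(7750) = 6812.5 − 6122.5 = 690
C = 690 + 0.79(3800) = 3692
S = 3800 − 3692 = 108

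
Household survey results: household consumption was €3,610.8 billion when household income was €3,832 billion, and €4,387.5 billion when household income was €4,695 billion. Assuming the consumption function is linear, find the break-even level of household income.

Y = 1620

MPC = (4387.5 − 3610.8)/(4695 − 3832) = 776.7/863 = 0.9
a = 3610.8 − 0.9(3832) = 3610.8 − 3448.8 = 162
Break-even: Y = a/(1−MPC) = 162/0.1 = 1620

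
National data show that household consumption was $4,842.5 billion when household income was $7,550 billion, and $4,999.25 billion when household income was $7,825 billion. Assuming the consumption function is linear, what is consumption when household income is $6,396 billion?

MPC = (4999.25 − 4842.5)/(7825 − 7550) = 156.75/275 = 0.57
a = 4842.5 − 0.57(7550) = 4842.5 − 4303.5 = 539
C = 539 + 0.57(6396) = 539 + 3645.72 = 4184.72

C = 4184.72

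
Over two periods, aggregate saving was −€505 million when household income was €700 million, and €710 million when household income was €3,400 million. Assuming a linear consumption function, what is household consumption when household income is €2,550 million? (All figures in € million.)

MPS = ΔS/ΔY = (710 − (-505))/(3400 − 700) = 1215/2700 = 0.45
MPC = 1 − MPS = 0.55
Autonomous saving = -505 − 0.45(700) = -820, so a = 820
C = 820 + 0.55(2550) = 820 + 1402.5 = 2222.5

C = 2222.5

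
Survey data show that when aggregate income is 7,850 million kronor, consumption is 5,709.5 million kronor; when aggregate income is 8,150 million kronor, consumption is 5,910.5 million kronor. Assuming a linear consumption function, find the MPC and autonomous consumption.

MPC = ΔC/ΔY = (5910.5 − 5709.5)/(8150 − 7850) = 201/300 = 0.67
a = C − MPC·Y = 5709.5 − 0.67(7850) = 5709.5 − 5259.5 = 450

MPC = 0.67; a = 450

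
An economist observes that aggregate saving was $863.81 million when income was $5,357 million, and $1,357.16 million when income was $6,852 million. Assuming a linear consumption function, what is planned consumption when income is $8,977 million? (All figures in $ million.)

MPS = ΔS/ΔY = (1357.16 − 863.81)/(6852 − 5357) = 493.35/1495 = 0.33
MPC = 1 − MPS = 0.67
Autonomous saving = 863.81 − 0.33(5357) = -904, so a = 904
C = 904 + 0.67(8977) = 904 + 6014.59 = 6918.59

C = 6918.59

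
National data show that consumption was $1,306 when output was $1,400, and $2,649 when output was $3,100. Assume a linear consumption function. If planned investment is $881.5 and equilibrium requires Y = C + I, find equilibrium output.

MPC = (2649 − 1306)/(3100 − 1400) = 1343/1700 = 0.79
a = 1306 − 0.79(1400) = 200
Equilibrium: Y = 200 + 0.79Y + 881.5
0.21Y = 1081.5, so Y = 1081.5/0.21 = 5150

Y = 5150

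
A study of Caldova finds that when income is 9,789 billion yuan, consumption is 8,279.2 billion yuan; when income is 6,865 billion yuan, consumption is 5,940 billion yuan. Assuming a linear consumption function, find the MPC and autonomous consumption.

MPC = 0.8; a = 448

MPC = ΔC/ΔY = (8279.2 − 5940)/(9789 − 6865) = 2339.2/2924 = 0.8
a = C − MPC·Y = 5940 − 0.8(6865) = 5940 − 5492 = 448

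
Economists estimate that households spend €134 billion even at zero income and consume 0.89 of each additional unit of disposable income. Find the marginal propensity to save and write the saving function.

MPS = 1 − MPC = 1 − 0.89 = 0.11
S = Y − C = -134 + 0.11Y

MPS = 0.11; S = -134 + 0.11Y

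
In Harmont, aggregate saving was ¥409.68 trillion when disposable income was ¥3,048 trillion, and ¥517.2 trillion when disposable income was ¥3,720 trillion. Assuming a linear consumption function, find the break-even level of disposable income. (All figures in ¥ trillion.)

Y = 487.5

MPS = ΔS/ΔY = (517.2 − 409.68)/(3720 − 3048) = 107.52/672 = 0.16
MPC = 1 − MPS = 0.84
From S(3048) = 409.68: −a + 0.16(3048) = 409.68, so a = 487.68 − 409.68 = 78
Break-even (S = 0): Y = a/MPS = 78/0.16 = 487.5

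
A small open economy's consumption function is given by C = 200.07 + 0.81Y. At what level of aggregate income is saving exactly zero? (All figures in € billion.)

At break-even, C = Y: 200.07 + 0.81Y = Y
0.19Y = 200.07, so Y = 200.07/0.19 = 1053

Y = 1053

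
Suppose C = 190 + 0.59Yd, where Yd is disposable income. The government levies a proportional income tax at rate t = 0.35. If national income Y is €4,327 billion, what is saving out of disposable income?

Yd = (1 − 0.35)(4327) = 0.65(4327) = 2812.55
C = 190 + 0.59(2812.55) = 190 + 1659.4045 = 1849.4045
S = Yd − C = 2812.55 − 1849.4045 = 963.1455

S = 963.1455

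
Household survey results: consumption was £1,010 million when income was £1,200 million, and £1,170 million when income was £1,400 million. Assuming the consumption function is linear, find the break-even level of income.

Y = 250

MPC = (1170 − 1010)/(1400 − 1200) = 160/200 = 0.8
a = 1010 − 0.8(1200) = 1010 − 960 = 50
Break-even: Y = a/(1−MPC) = 50/0.2 = 250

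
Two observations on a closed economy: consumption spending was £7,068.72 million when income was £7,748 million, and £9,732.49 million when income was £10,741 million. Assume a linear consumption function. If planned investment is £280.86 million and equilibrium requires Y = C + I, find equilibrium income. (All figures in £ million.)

MPC = (9732.49 − 7068.72)/(10741 − 7748) = 2663.77/2993 = 0.89
a = 7068.72 − 0.89(7748) = 173
Equilibrium: Y = 173 + 0.89Y + 280.86
0.11Y = 453.86, so Y = 453.86/0.11 = 4126

Y = 4126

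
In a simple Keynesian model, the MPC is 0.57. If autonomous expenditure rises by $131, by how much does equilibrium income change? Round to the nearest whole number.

ΔY ≈ 305

The multiplier is 1/(1 − MPC) = 1/0.43.
ΔY = 131/0.43 = 304.65 ≈ 305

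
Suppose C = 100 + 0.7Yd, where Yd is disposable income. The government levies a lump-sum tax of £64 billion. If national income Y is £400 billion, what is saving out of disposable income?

Yd = Y − T = 400 − 64 = 336
C = 100 + 0.7(336) = 100 + 235.2 = 335.2
S = Yd − C = 336 − 335.2 = 0.8

S = 0.8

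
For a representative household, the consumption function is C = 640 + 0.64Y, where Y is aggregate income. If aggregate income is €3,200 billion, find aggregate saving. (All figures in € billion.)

S = 512

C = 640 + 0.64(3200) = 640 + 2048 = 2688
S = Y − C = 3200 − 2688 = 512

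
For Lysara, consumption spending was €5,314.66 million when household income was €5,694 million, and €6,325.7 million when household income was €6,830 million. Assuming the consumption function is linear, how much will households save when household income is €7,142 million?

MPC = (6325.7 − 5314.66)/(6830 − 5694) = 1011.04/1136 = 0.89
a = 5314.66 − 0.89(5694) = 5314.66 − 5067.66 = 247
C = 247 + 0.89(7142) = 6603.38
S = 7142 − 6603.38 = 538.62

S = 538.62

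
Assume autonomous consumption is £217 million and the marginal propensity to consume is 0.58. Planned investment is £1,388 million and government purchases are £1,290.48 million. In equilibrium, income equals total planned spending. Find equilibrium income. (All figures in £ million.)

Y = 6894

Y = C + I + G = 217 + 0.58Y + 1388 + 1290.48
Y − 0.58Y = 2895.48
0.42Y = 2895.48, so Y = 2895.48/0.42 = 6894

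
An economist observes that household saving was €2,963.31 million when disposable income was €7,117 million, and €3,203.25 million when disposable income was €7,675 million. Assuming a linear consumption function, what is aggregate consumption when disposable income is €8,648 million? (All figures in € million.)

MPS = ΔS/ΔY = (3203.25 − 2963.31)/(7675 − 7117) = 239.94/558 = 0.43
MPC = 1 − MPS = 0.57
Autonomous saving = 2963.31 − 0.43(7117) = -97, so a = 97
C = 97 + 0.57(8648) = 97 + 4929.36 = 5026.36

C = 5026.36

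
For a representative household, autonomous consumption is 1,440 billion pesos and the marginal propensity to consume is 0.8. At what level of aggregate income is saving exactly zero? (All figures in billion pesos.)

Y = 7200

At break-even, C = Y: 1440 + 0.8Y = Y
0.2Y = 1440, so Y = 1440/0.2 = 7200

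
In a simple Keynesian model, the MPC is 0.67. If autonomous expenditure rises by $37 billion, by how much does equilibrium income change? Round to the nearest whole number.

The multiplier is 1/(1 − MPC) = 1/0.33.
ΔY = 37/0.33 = 112.12 ≈ 112

ΔY ≈ 112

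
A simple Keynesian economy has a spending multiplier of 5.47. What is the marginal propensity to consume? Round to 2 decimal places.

k = 1/(1 − MPC), so 1 − MPC = 1/k = 1/5.47 = 0.1828
MPC = 1 − 0.1828 = 0.82

MPC = 0.82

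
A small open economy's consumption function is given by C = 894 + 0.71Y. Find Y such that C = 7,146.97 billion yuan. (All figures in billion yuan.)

894 + 0.71Y = 7146.97
0.71Y = 6252.97, so Y = 6252.97/0.71 = 8807

Y = 8807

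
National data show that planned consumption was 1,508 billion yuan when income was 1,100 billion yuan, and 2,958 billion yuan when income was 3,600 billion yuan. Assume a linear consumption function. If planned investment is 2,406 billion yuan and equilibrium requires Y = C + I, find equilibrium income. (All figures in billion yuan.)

Y = 7800

MPC = (2958 − 1508)/(3600 − 1100) = 1450/2500 = 0.58
a = 1508 − 0.58(1100) = 870
Equilibrium: Y = 870 + 0.58Y + 2406
0.42Y = 3276, so Y = 3276/0.42 = 7800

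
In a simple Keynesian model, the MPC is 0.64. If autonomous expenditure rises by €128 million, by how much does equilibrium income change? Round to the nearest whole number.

ΔY ≈ 356

The multiplier is 1/(1 − MPC) = 1/0.36.
ΔY = 128/0.36 = 355.56 ≈ 356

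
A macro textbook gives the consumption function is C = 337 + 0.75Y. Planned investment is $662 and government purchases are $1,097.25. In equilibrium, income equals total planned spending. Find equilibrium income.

Y = 8385

Y = C + I + G = 337 + 0.75Y + 662 + 1097.25
Y − 0.75Y = 2096.25
0.25Y = 2096.25, so Y = 2096.25/0.25 = 8385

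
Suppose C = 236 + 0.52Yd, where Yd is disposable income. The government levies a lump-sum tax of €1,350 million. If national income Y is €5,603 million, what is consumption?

C = 2447.56

Yd = Y − T = 5603 − 1350 = 4253
C = 236 + 0.52(4253) = 236 + 2211.56 = 2447.56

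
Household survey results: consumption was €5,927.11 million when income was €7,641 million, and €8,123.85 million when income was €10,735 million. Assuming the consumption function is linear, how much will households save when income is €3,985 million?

MPC = (8123.85 − 5927.11)/(10735 − 7641) = 2196.74/3094 = 0.71
a = 5927.11 − 0.71(7641) = 5927.11 − 5425.11 = 502
C = 502 + 0.71(3985) = 3331.35
S = 3985 − 3331.35 = 653.65

S = 653.65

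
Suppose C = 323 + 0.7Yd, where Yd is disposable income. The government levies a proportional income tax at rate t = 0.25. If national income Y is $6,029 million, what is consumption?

C = 3488.225

Yd = (1 − 0.25)(6029) = 0.75(6029) = 4521.75
C = 323 + 0.7(4521.75) = 323 + 3165.225 = 3488.225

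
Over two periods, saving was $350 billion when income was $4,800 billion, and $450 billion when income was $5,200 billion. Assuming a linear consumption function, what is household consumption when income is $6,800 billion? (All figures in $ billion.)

MPS = ΔS/ΔY = (450 − 350)/(5200 − 4800) = 100/400 = 0.25
MPC = 1 − MPS = 0.75
Autonomous saving = 350 − 0.25(4800) = -850, so a = 850
C = 850 + 0.75(6800) = 850 + 5100 = 5950

C = 5950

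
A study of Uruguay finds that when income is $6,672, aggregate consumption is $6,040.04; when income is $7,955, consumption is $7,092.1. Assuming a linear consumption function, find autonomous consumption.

a = 569

MPC = ΔC/ΔY = (7092.1 − 6040.04)/(7955 − 6672) = 1052.06/1283 = 0.82
a = C − MPC·Y = 6040.04 − 0.82(6672) = 6040.04 − 5471.04 = 569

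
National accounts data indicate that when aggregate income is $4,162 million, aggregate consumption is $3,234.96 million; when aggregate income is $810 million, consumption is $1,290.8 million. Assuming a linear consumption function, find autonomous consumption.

MPC = ΔC/ΔY = (3234.96 − 1290.8)/(4162 − 810) = 1944.16/3352 = 0.58
a = C − MPC·Y = 1290.8 − 0.58(810) = 1290.8 − 469.8 = 821

a = 821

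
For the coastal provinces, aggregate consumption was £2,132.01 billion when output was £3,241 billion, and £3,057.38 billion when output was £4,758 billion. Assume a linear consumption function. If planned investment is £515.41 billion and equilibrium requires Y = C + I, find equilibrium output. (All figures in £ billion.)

Y = 1719

MPC = (3057.38 − 2132.01)/(4758 − 3241) = 925.37/1517 = 0.61
a = 2132.01 − 0.61(3241) = 155
Equilibrium: Y = 155 + 0.61Y + 515.41
0.39Y = 670.41, so Y = 670.41/0.39 = 1719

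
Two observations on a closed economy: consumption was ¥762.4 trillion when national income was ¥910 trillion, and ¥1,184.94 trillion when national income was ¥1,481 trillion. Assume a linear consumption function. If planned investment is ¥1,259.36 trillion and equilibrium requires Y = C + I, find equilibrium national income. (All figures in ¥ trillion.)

Y = 5186

MPC = (1184.94 − 762.4)/(1481 − 910) = 422.54/571 = 0.74
a = 762.4 − 0.74(910) = 89
Equilibrium: Y = 89 + 0.74Y + 1259.36
0.26Y = 1348.36, so Y = 1348.36/0.26 = 5186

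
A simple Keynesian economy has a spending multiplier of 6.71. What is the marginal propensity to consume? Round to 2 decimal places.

k = 1/(1 − MPC), so 1 − MPC = 1/k = 1/6.71 = 0.1490
MPC = 1 − 0.1490 = 0.85

MPC = 0.85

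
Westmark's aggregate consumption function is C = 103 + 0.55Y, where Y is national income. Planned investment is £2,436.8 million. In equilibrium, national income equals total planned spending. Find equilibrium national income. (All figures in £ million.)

Y = 5644

Y = C + I = 103 + 0.55Y + 2436.8
Y − 0.55Y = 2539.8
0.45Y = 2539.8, so Y = 2539.8/0.45 = 5644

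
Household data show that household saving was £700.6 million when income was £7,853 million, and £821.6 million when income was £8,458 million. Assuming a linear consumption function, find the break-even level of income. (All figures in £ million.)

MPS = ΔS/ΔY = (821.6 − 700.6)/(8458 − 7853) = 121/605 = 0.2
MPC = 1 − MPS = 0.8
From S(7853) = 700.6: −a + 0.2(7853) = 700.6, so a = 1570.6 − 700.6 = 870
Break-even (S = 0): Y = a/MPS = 870/0.2 = 4350

Y = 4350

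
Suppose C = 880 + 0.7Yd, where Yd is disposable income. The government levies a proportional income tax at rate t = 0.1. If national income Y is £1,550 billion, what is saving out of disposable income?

Yd = (1 − 0.1)(1550) = 0.9(1550) = 1395
C = 880 + 0.7(1395) = 880 + 976.5 = 1856.5
S = Yd − C = 1395 − 1856.5 = -461.5

S = -461.5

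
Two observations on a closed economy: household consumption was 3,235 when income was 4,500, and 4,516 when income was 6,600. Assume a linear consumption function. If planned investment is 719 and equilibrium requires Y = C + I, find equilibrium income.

Y = 3100

MPC = (4516 − 3235)/(6600 − 4500) = 1281/2100 = 0.61
a = 3235 − 0.61(4500) = 490
Equilibrium: Y = 490 + 0.61Y + 719
0.39Y = 1209, so Y = 1209/0.39 = 3100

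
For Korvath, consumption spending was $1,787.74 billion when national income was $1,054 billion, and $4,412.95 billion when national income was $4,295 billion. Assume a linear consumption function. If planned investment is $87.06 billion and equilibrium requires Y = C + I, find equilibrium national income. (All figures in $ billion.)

Y = 5374

MPC = (4412.95 − 1787.74)/(4295 − 1054) = 2625.21/3241 = 0.81
a = 1787.74 − 0.81(1054) = 934
Equilibrium: Y = 934 + 0.81Y + 87.06
0.19Y = 1021.06, so Y = 1021.06/0.19 = 5374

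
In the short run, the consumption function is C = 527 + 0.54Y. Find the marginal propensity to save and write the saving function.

MPS = 1 − MPC = 1 − 0.54 = 0.46
S = Y − C = -527 + 0.46Y

MPS = 0.46; S = -527 + 0.46Y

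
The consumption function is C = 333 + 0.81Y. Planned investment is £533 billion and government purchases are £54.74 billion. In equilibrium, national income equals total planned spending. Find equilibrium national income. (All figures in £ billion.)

Y = C + I + G = 333 + 0.81Y + 533 + 54.74
Y − 0.81Y = 920.74
0.19Y = 920.74, so Y = 920.74/0.19 = 4846

Y = 4846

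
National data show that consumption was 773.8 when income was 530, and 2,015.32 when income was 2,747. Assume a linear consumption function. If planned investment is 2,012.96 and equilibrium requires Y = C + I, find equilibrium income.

MPC = (2015.32 − 773.8)/(2747 − 530) = 1241.52/2217 = 0.56
a = 773.8 − 0.56(530) = 477
Equilibrium: Y = 477 + 0.56Y + 2012.96
0.44Y = 2489.96, so Y = 2489.96/0.44 = 5659

Y = 5659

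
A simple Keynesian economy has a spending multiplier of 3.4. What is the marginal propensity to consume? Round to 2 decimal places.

MPC = 0.71

k = 1/(1 − MPC), so 1 − MPC = 1/k = 1/3.4 = 0.2941
MPC = 1 − 0.2941 = 0.71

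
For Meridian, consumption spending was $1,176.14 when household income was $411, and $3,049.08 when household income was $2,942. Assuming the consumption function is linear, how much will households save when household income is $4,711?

S = 352.86

MPC = (3049.08 − 1176.14)/(2942 − 411) = 1872.94/2531 = 0.74
a = 1176.14 − 0.74(411) = 1176.14 − 304.14 = 872
C = 872 + 0.74(4711) = 4358.14
S = 4711 − 4358.14 = 352.86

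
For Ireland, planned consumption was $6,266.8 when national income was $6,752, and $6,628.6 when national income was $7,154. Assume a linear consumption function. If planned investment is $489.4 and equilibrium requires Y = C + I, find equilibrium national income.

Y = 6794

MPC = (6628.6 − 6266.8)/(7154 − 6752) = 361.8/402 = 0.9
a = 6266.8 − 0.9(6752) = 190
Equilibrium: Y = 190 + 0.9Y + 489.4
0.1Y = 679.4, so Y = 679.4/0.1 = 6794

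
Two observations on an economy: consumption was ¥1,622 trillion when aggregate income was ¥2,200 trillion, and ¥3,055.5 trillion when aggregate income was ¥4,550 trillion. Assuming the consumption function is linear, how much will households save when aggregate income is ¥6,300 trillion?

MPC = (3055.5 − 1622)/(4550 − 2200) = 1433.5/2350 = 0.61
a = 1622 − 0.61(2200) = 1622 − 1342 = 280
C = 280 + 0.61(6300) = 4123
S = 6300 − 4123 = 2177

S = 2177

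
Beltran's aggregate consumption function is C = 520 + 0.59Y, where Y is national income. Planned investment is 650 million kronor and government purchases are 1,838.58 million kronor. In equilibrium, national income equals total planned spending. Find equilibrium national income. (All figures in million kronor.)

Y = C + I + G = 520 + 0.59Y + 650 + 1838.58
Y − 0.59Y = 3008.58
0.41Y = 3008.58, so Y = 3008.58/0.41 = 7338

Y = 7338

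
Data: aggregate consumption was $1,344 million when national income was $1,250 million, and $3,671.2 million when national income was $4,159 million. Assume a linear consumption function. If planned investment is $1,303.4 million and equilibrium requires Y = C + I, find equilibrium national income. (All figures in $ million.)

Y = 8237

MPC = (3671.2 − 1344)/(4159 − 1250) = 2327.2/2909 = 0.8
a = 1344 − 0.8(1250) = 344
Equilibrium: Y = 344 + 0.8Y + 1303.4
0.2Y = 1647.4, so Y = 1647.4/0.2 = 8237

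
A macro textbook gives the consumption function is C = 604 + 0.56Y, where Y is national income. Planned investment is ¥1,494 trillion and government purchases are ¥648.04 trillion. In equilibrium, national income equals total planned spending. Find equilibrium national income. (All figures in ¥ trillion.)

Y = 6241

Y = C + I + G = 604 + 0.56Y + 1494 + 648.04
Y − 0.56Y = 2746.04
0.44Y = 2746.04, so Y = 2746.04/0.44 = 6241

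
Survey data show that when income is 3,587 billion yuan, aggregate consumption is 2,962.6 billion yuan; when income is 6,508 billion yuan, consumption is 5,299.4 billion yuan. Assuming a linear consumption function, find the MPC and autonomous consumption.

MPC = ΔC/ΔY = (5299.4 − 2962.6)/(6508 − 3587) = 2336.8/2921 = 0.8
a = C − MPC·Y = 2962.6 − 0.8(3587) = 2962.6 − 2869.6 = 93

MPC = 0.8; a = 93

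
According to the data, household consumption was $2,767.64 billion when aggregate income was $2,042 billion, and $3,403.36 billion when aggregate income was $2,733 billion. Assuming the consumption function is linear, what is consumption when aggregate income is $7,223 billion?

C = 7534.16

MPC = (3403.36 − 2767.64)/(2733 − 2042) = 635.72/691 = 0.92
a = 2767.64 − 0.92(2042) = 2767.64 − 1878.64 = 889
C = 889 + 0.92(7223) = 889 + 6645.16 = 7534.16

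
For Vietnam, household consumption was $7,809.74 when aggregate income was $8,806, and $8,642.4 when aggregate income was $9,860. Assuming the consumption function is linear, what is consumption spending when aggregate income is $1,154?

MPC = (8642.4 − 7809.74)/(9860 − 8806) = 832.66/1054 = 0.79
a = 7809.74 − 0.79(8806) = 7809.74 − 6956.74 = 853
C = 853 + 0.79(1154) = 853 + 911.66 = 1764.66

C = 1764.66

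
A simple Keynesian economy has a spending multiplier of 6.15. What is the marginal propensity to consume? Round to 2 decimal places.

k = 1/(1 − MPC), so 1 − MPC = 1/k = 1/6.15 = 0.1626
MPC = 1 − 0.1626 = 0.84

MPC = 0.84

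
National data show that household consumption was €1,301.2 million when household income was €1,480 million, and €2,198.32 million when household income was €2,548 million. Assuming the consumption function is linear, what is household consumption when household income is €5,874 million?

C = 4992.16

MPC = (2198.32 − 1301.2)/(2548 − 1480) = 897.12/1068 = 0.84
a = 1301.2 − 0.84(1480) = 1301.2 − 1243.2 = 58
C = 58 + 0.84(5874) = 58 + 4934.16 = 4992.16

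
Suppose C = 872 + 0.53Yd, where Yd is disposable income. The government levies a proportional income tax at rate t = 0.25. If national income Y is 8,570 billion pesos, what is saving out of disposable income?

Yd = (1 − 0.25)(8570) = 0.75(8570) = 6427.5
C = 872 + 0.53(6427.5) = 872 + 3406.575 = 4278.575
S = Yd − C = 6427.5 − 4278.575 = 2148.925

S = 2148.925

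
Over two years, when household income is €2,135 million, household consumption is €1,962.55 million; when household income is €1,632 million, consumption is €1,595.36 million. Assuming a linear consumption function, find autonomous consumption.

a = 404

MPC = ΔC/ΔY = (1962.55 − 1595.36)/(2135 − 1632) = 367.19/503 = 0.73
a = C − MPC·Y = 1595.36 − 0.73(1632) = 1595.36 − 1191.36 = 404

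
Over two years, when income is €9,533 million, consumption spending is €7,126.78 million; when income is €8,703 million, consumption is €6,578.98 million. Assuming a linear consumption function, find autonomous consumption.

MPC = ΔC/ΔY = (7126.78 − 6578.98)/(9533 − 8703) = 547.8/830 = 0.66
a = C − MPC·Y = 6578.98 − 0.66(8703) = 6578.98 − 5743.98 = 835

a = 835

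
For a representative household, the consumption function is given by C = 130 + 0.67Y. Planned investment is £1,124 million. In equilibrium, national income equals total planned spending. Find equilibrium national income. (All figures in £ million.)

Y = C + I = 130 + 0.67Y + 1124
Y − 0.67Y = 1254
0.33Y = 1254, so Y = 1254/0.33 = 3800

Y = 3800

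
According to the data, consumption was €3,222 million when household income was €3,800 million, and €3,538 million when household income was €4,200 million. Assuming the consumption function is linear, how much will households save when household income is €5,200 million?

MPC = (3538 − 3222)/(4200 − 3800) = 316/400 = 0.79
a = 3222 − 0.79(3800) = 3222 − 3002 = 220
C = 220 + 0.79(5200) = 4328
S = 5200 − 4328 = 872

S = 872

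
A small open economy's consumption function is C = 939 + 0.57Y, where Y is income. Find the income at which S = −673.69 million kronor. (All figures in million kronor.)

S = Y − C = -939 + 0.43Y
-939 + 0.43Y = -673.69, so 0.43Y = 265.31 and Y = 617

Y = 617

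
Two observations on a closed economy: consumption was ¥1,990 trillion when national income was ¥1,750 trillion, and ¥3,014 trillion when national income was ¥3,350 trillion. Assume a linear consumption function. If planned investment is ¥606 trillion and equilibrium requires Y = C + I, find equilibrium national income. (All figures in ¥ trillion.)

MPC = (3014 − 1990)/(3350 − 1750) = 1024/1600 = 0.64
a = 1990 − 0.64(1750) = 870
Equilibrium: Y = 870 + 0.64Y + 606
0.36Y = 1476, so Y = 1476/0.36 = 4100

Y = 4100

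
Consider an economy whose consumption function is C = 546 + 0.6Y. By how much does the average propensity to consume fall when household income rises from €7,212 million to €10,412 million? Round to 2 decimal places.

At Y = 7212: C = 546 + 0.6(7212) = 4873.2, APC = 4873.2/7212 = 0.676
At Y = 10412: C = 6793.2, APC = 6793.2/10412 = 0.652
Fall in APC = 0.676 − 0.652 = 0.024 ≈ 0.02

ΔAPC = 0.02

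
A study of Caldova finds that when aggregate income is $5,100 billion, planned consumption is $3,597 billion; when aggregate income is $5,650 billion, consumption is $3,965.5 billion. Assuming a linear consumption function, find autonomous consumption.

MPC = ΔC/ΔY = (3965.5 − 3597)/(5650 − 5100) = 368.5/550 = 0.67
a = C − MPC·Y = 3597 − 0.67(5100) = 3597 − 3417 = 180

a = 180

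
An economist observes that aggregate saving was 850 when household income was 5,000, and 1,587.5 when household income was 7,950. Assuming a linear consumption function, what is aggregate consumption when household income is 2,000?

C = 1900

MPS = ΔS/ΔY = (1587.5 − 850)/(7950 − 5000) = 737.5/2950 = 0.25
MPC = 1 − MPS = 0.75
Autonomous saving = 850 − 0.25(5000) = -400, so a = 400
C = 400 + 0.75(2000) = 400 + 1500 = 1900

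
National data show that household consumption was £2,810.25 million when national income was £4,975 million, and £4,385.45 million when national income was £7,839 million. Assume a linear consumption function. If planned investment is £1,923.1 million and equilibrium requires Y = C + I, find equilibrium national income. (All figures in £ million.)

Y = 4438

MPC = (4385.45 − 2810.25)/(7839 − 4975) = 1575.2/2864 = 0.55
a = 2810.25 − 0.55(4975) = 74
Equilibrium: Y = 74 + 0.55Y + 1923.1
0.45Y = 1997.1, so Y = 1997.1/0.45 = 4438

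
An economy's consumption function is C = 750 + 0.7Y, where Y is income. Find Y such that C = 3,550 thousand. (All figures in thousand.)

750 + 0.7Y = 3550
0.7Y = 2800, so Y = 2800/0.7 = 4000

Y = 4000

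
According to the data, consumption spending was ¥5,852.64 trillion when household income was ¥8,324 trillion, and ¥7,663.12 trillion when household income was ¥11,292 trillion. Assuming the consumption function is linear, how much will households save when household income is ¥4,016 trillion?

MPC = (7663.12 − 5852.64)/(11292 − 8324) = 1810.48/2968 = 0.61
a = 5852.64 − 0.61(8324) = 5852.64 − 5077.64 = 775
C = 775 + 0.61(4016) = 3224.76
S = 4016 − 3224.76 = 791.24

S = 791.24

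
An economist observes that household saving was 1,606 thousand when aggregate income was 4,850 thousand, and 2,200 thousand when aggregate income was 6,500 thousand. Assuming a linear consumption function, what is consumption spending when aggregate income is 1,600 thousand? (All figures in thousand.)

MPS = ΔS/ΔY = (2200 − 1606)/(6500 − 4850) = 594/1650 = 0.36
MPC = 1 − MPS = 0.64
Autonomous saving = 1606 − 0.36(4850) = -140, so a = 140
C = 140 + 0.64(1600) = 140 + 1024 = 1164

C = 1164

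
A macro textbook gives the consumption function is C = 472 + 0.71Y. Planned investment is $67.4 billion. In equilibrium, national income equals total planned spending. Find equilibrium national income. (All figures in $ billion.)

Y = 1860

Y = C + I = 472 + 0.71Y + 67.4
Y − 0.71Y = 539.4
0.29Y = 539.4, so Y = 539.4/0.29 = 1860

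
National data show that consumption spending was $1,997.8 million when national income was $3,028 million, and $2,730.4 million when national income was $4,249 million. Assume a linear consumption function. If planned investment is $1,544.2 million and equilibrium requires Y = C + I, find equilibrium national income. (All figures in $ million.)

MPC = (2730.4 − 1997.8)/(4249 − 3028) = 732.6/1221 = 0.6
a = 1997.8 − 0.6(3028) = 181
Equilibrium: Y = 181 + 0.6Y + 1544.2
0.4Y = 1725.2, so Y = 1725.2/0.4 = 4313

Y = 4313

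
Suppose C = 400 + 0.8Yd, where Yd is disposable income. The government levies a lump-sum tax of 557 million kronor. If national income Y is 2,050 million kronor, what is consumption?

C = 1594.4

Yd = Y − T = 2050 − 557 = 1493
C = 400 + 0.8(1493) = 400 + 1194.4 = 1594.4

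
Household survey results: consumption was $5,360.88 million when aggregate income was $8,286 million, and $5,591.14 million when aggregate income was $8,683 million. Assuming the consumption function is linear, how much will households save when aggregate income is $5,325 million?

S = 1681.5

MPC = (5591.14 − 5360.88)/(8683 − 8286) = 230.26/397 = 0.58
a = 5360.88 − 0.58(8286) = 5360.88 − 4805.88 = 555
C = 555 + 0.58(5325) = 3643.5
S = 5325 − 3643.5 = 1681.5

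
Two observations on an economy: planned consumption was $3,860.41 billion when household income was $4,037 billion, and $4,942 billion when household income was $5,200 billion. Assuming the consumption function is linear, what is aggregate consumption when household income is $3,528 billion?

MPC = (4942 − 3860.41)/(5200 − 4037) = 1081.59/1163 = 0.93
a = 3860.41 − 0.93(4037) = 3860.41 − 3754.41 = 106
C = 106 + 0.93(3528) = 106 + 3281.04 = 3387.04

C = 3387.04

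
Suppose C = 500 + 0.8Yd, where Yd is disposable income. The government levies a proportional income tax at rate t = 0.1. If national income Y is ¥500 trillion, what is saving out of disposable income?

S = -410

Yd = (1 − 0.1)(500) = 0.9(500) = 450
C = 500 + 0.8(450) = 500 + 360 = 860
S = Yd − C = 450 − 860 = -410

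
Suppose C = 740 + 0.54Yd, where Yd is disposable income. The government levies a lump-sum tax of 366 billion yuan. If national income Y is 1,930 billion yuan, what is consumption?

Yd = Y − T = 1930 − 366 = 1564
C = 740 + 0.54(1564) = 740 + 844.56 = 1584.56

C = 1584.56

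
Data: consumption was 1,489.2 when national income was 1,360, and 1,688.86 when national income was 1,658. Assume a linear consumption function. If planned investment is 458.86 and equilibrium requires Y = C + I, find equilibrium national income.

MPC = (1688.86 − 1489.2)/(1658 − 1360) = 199.66/298 = 0.67
a = 1489.2 − 0.67(1360) = 578
Equilibrium: Y = 578 + 0.67Y + 458.86
0.33Y = 1036.86, so Y = 1036.86/0.33 = 3142

Y = 3142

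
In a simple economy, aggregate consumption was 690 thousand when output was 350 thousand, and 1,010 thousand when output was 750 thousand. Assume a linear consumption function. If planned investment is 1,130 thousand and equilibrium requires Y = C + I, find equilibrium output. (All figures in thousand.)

Y = 7700

MPC = (1010 − 690)/(750 − 350) = 320/400 = 0.8
a = 690 − 0.8(350) = 410
Equilibrium: Y = 410 + 0.8Y + 1130
0.2Y = 1540, so Y = 1540/0.2 = 7700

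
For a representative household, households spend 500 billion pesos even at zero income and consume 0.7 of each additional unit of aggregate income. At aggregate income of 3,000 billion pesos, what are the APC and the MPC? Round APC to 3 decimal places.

MPC = 0.7 (the slope of the consumption function)
C = 500 + 0.7(3000) = 2600, so APC = 2600/3000 = 0.867

APC = 0.867; MPC = 0.7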